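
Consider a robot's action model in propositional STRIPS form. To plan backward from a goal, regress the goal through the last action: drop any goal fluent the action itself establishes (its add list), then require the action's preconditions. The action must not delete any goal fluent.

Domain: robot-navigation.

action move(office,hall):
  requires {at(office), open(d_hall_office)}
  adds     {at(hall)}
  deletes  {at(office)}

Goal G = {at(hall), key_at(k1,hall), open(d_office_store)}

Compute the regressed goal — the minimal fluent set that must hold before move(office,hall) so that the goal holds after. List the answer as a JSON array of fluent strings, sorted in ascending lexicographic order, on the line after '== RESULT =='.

Regress:
  G ∩ del = {}  (empty — regression defined)
  G \ add = {at(hall), key_at(k1,hall), open(d_office_store)} \ {at(hall)} = {key_at(k1,hall), open(d_office_store)}
  ∪ pre   = {key_at(k1,hall), open(d_office_store)} ∪ {at(office), open(d_hall_office)}
          = {at(office), key_at(k1,hall), open(d_hall_office), open(d_office_store)}

== RESULT ==
["at(office)", "key_at(k1,hall)", "open(d_hall_office)", "open(d_office_store)"]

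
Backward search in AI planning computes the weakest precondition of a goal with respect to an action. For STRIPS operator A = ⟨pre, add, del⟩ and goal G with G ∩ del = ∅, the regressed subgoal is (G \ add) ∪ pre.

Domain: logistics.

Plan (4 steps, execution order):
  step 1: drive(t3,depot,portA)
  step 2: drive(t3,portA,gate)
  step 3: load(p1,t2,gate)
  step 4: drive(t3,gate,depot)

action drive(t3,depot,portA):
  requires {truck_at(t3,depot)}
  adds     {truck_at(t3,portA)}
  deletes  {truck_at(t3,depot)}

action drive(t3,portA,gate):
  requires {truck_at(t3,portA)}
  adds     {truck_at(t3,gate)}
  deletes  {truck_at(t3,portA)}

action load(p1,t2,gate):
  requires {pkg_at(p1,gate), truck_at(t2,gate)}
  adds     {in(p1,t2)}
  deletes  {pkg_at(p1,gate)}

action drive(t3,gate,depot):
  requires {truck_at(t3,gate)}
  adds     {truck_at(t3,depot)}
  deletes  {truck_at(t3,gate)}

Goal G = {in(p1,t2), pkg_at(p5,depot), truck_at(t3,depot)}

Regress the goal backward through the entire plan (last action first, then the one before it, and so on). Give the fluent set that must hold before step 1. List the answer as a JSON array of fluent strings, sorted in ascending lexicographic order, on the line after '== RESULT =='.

Work backward from the goal:
  through step 4 (drive(t3,gate,depot)): drop {truck_at(t3,depot)}, keep {in(p1,t2), pkg_at(p5,depot)}, require {truck_at(t3,gate)}
    → {in(p1,t2), pkg_at(p5,depot), truck_at(t3,gate)}
  through step 3 (load(p1,t2,gate)): drop {in(p1,t2)}, keep {pkg_at(p5,depot), truck_at(t3,gate)}, require {pkg_at(p1,gate), truck_at(t2,gate)}
    → {pkg_at(p1,gate), pkg_at(p5,depot), truck_at(t2,gate), truck_at(t3,gate)}
  through step 2 (drive(t3,portA,gate)): drop {truck_at(t3,gate)}, keep {pkg_at(p1,gate), pkg_at(p5,depot), truck_at(t2,gate)}, require {truck_at(t3,portA)}
    → {pkg_at(p1,gate), pkg_at(p5,depot), truck_at(t2,gate), truck_at(t3,portA)}
  through step 1 (drive(t3,depot,portA)): drop {truck_at(t3,portA)}, keep {pkg_at(p1,gate), pkg_at(p5,depot), truck_at(t2,gate)}, require {truck_at(t3,depot)}
    → {pkg_at(p1,gate), pkg_at(p5,depot), truck_at(t2,gate), truck_at(t3,depot)}

== RESULT ==
["pkg_at(p1,gate)", "pkg_at(p5,depot)", "truck_at(t2,gate)", "truck_at(t3,depot)"]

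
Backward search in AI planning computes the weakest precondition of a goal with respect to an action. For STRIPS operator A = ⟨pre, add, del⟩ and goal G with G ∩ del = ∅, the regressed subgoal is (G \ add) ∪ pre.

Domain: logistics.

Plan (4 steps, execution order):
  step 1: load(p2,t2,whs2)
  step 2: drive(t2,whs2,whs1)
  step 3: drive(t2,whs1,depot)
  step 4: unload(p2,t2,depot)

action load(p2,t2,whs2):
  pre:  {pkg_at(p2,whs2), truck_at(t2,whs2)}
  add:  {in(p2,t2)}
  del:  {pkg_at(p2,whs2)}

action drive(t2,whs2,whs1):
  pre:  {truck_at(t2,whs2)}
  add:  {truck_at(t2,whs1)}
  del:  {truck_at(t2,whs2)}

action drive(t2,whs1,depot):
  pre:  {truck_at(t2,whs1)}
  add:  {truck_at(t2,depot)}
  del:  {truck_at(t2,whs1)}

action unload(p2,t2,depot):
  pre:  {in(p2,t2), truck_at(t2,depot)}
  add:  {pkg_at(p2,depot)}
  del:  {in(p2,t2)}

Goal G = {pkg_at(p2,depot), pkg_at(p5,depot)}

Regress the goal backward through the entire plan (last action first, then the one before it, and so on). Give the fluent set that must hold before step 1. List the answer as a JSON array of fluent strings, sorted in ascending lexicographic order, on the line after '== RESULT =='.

Regress step by step:
  through step 4 (unload(p2,t2,depot)): drop {pkg_at(p2,depot)}, keep {pkg_at(p5,depot)}, require {in(p2,t2), truck_at(t2,depot)}
    → {in(p2,t2), pkg_at(p5,depot), truck_at(t2,depot)}
  through step 3 (drive(t2,whs1,depot)): drop {truck_at(t2,depot)}, keep {in(p2,t2), pkg_at(p5,depot)}, require {truck_at(t2,whs1)}
    → {in(p2,t2), pkg_at(p5,depot), truck_at(t2,whs1)}
  through step 2 (drive(t2,whs2,whs1)): drop {truck_at(t2,whs1)}, keep {in(p2,t2), pkg_at(p5,depot)}, require {truck_at(t2,whs2)}
    → {in(p2,t2), pkg_at(p5,depot), truck_at(t2,whs2)}
  through step 1 (load(p2,t2,whs2)): drop {in(p2,t2)}, keep {pkg_at(p5,depot), truck_at(t2,whs2)}, require {pkg_at(p2,whs2), truck_at(t2,whs2)}
    → {pkg_at(p2,whs2), pkg_at(p5,depot), truck_at(t2,whs2)}

== RESULT ==
["pkg_at(p2,whs2)", "pkg_at(p5,depot)", "truck_at(t2,whs2)"]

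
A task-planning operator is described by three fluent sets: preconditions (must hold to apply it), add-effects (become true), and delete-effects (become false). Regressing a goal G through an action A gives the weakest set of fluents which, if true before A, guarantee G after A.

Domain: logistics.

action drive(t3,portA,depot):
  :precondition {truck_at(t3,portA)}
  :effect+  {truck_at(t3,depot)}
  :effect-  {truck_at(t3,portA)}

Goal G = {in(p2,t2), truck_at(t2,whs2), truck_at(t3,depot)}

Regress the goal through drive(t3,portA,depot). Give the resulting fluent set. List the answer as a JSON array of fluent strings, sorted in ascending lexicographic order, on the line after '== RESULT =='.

Regress:
  G ∩ del = {}  (empty — regression defined)
  G \ add = {in(p2,t2), truck_at(t2,whs2), truck_at(t3,depot)} \ {truck_at(t3,depot)} = {in(p2,t2), truck_at(t2,whs2)}
  ∪ pre   = {in(p2,t2), truck_at(t2,whs2)} ∪ {truck_at(t3,portA)}
          = {in(p2,t2), truck_at(t2,whs2), truck_at(t3,portA)}

== RESULT ==
["in(p2,t2)", "truck_at(t2,whs2)", "truck_at(t3,portA)"]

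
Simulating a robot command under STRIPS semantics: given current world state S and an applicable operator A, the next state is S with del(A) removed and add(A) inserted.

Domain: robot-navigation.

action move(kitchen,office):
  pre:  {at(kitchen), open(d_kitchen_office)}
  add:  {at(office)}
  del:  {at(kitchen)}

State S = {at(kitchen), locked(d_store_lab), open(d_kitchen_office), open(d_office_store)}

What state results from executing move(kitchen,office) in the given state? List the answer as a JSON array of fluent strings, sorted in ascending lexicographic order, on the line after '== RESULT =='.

Progress:
  pre ⊆ S: {at(kitchen), open(d_kitchen_office)} ⊆ S  — applicable
  S \ del = {locked(d_store_lab), open(d_kitchen_office), open(d_office_store)}
  ∪ add   = {at(office), locked(d_store_lab), open(d_kitchen_office), open(d_office_store)}

== RESULT ==
["at(office)", "locked(d_store_lab)", "open(d_kitchen_office)", "open(d_office_store)"]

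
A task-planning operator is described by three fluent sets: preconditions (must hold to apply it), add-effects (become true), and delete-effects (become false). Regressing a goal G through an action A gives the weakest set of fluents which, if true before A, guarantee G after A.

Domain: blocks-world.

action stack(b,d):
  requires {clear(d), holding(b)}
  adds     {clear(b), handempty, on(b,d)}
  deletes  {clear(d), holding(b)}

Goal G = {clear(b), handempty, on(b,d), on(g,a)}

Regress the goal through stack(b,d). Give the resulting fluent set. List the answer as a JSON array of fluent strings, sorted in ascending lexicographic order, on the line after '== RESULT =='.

Compute (G \ add) ∪ pre:
  G ∩ del = {}  (empty — regression defined)
  G \ add = {clear(b), handempty, on(b,d), on(g,a)} \ {clear(b), handempty, on(b,d)} = {on(g,a)}
  ∪ pre   = {on(g,a)} ∪ {clear(d), holding(b)}
          = {clear(d), holding(b), on(g,a)}

== RESULT ==
["clear(d)", "holding(b)", "on(g,a)"]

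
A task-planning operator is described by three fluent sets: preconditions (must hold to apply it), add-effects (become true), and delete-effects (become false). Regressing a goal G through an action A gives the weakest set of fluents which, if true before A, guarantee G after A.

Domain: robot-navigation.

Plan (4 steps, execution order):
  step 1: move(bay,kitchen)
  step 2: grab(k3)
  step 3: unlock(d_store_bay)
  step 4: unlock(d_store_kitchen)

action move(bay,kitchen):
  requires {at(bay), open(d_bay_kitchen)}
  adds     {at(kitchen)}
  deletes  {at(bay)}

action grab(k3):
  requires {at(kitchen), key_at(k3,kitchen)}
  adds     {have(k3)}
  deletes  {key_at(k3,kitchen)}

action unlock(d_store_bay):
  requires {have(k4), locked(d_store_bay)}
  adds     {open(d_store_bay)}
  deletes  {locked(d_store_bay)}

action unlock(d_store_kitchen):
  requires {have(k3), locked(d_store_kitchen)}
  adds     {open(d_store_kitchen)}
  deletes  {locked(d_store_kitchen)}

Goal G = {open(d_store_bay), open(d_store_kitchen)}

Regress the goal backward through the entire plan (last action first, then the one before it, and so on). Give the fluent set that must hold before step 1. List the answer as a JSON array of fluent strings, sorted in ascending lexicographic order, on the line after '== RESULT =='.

Regress step by step:
  through step 4 (unlock(d_store_kitchen)): drop {open(d_store_kitchen)}, keep {open(d_store_bay)}, require {have(k3), locked(d_store_kitchen)}
    → {have(k3), locked(d_store_kitchen), open(d_store_bay)}
  through step 3 (unlock(d_store_bay)): drop {open(d_store_bay)}, keep {have(k3), locked(d_store_kitchen)}, require {have(k4), locked(d_store_bay)}
    → {have(k3), have(k4), locked(d_store_bay), locked(d_store_kitchen)}
  through step 2 (grab(k3)): drop {have(k3)}, keep {have(k4), locked(d_store_bay), locked(d_store_kitchen)}, require {at(kitchen), key_at(k3,kitchen)}
    → {at(kitchen), have(k4), key_at(k3,kitchen), locked(d_store_bay), locked(d_store_kitchen)}
  through step 1 (move(bay,kitchen)): drop {at(kitchen)}, keep {have(k4), key_at(k3,kitchen), locked(d_store_bay), locked(d_store_kitchen)}, require {at(bay), open(d_bay_kitchen)}
    → {at(bay), have(k4), key_at(k3,kitchen), locked(d_store_bay), locked(d_store_kitchen), open(d_bay_kitchen)}

== RESULT ==
["at(bay)", "have(k4)", "key_at(k3,kitchen)", "locked(d_store_bay)", "locked(d_store_kitchen)", "open(d_bay_kitchen)"]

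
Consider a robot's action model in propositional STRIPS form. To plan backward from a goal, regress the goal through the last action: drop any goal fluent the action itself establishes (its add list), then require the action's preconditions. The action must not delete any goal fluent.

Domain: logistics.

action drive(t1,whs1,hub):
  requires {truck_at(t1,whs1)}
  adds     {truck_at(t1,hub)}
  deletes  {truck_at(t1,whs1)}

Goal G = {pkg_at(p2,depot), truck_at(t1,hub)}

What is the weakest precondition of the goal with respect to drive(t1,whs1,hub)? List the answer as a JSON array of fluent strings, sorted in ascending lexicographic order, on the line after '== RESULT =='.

Regress:
  G ∩ del = {}  (empty — regression defined)
  G \ add = {pkg_at(p2,depot), truck_at(t1,hub)} \ {truck_at(t1,hub)} = {pkg_at(p2,depot)}
  ∪ pre   = {pkg_at(p2,depot)} ∪ {truck_at(t1,whs1)}
          = {pkg_at(p2,depot), truck_at(t1,whs1)}

== RESULT ==
["pkg_at(p2,depot)", "truck_at(t1,whs1)"]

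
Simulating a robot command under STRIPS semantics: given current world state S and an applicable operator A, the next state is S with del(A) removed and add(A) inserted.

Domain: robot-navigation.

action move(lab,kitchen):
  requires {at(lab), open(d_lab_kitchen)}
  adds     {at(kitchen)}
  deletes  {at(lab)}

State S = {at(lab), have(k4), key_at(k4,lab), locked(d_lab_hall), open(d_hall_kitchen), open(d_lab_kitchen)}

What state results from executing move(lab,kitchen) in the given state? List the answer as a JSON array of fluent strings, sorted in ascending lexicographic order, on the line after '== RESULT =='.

Progress:
  pre ⊆ S: {at(lab), open(d_lab_kitchen)} ⊆ S  — applicable
  S \ del = {have(k4), key_at(k4,lab), locked(d_lab_hall), open(d_hall_kitchen), open(d_lab_kitchen)}
  ∪ add   = {at(kitchen), have(k4), key_at(k4,lab), locked(d_lab_hall), open(d_hall_kitchen), open(d_lab_kitchen)}

== RESULT ==
["at(kitchen)", "have(k4)", "key_at(k4,lab)", "locked(d_lab_hall)", "open(d_hall_kitchen)", "open(d_lab_kitchen)"]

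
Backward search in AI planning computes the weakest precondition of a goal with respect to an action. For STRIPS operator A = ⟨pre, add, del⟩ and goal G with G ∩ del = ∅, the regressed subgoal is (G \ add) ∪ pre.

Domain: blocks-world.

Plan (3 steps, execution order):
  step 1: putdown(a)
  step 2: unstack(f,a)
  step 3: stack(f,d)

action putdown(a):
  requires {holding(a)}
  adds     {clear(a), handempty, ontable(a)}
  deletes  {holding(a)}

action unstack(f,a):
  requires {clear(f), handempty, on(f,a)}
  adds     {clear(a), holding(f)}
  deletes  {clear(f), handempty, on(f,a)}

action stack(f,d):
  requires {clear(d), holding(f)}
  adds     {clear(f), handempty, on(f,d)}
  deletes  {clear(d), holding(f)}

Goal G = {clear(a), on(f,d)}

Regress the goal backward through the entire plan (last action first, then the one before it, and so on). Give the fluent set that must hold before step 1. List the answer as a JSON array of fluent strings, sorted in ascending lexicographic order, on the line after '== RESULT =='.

Regress step by step:
  through step 3 (stack(f,d)): drop {on(f,d)}, keep {clear(a)}, require {clear(d), holding(f)}
    → {clear(a), clear(d), holding(f)}
  through step 2 (unstack(f,a)): drop {clear(a), holding(f)}, keep {clear(d)}, require {clear(f), handempty, on(f,a)}
    → {clear(d), clear(f), handempty, on(f,a)}
  through step 1 (putdown(a)): drop {handempty}, keep {clear(d), clear(f), on(f,a)}, require {holding(a)}
    → {clear(d), clear(f), holding(a), on(f,a)}

== RESULT ==
["clear(d)", "clear(f)", "holding(a)", "on(f,a)"]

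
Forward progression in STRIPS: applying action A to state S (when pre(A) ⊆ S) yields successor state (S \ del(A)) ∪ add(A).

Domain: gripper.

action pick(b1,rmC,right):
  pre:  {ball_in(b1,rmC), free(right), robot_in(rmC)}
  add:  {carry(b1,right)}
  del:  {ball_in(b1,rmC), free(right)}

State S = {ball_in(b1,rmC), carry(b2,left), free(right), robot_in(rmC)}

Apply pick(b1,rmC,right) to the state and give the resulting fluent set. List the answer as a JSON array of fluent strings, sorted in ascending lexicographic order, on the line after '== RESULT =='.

Progress:
  pre ⊆ S: {ball_in(b1,rmC), free(right), robot_in(rmC)} ⊆ S  — applicable
  S \ del = {carry(b2,left), robot_in(rmC)}
  ∪ add   = {carry(b1,right), carry(b2,left), robot_in(rmC)}

== RESULT ==
["carry(b1,right)", "carry(b2,left)", "robot_in(rmC)"]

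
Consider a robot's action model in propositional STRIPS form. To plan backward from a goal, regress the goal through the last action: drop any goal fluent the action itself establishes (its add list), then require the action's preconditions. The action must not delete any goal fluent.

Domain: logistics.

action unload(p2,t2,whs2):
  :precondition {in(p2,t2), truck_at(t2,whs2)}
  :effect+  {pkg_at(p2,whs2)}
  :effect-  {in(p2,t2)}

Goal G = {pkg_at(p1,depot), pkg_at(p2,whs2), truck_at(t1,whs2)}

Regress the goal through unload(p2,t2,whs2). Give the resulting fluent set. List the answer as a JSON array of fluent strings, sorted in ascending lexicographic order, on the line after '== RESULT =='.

Regress:
  G ∩ del = {}  (empty — regression defined)
  G \ add = {pkg_at(p1,depot), pkg_at(p2,whs2), truck_at(t1,whs2)} \ {pkg_at(p2,whs2)} = {pkg_at(p1,depot), truck_at(t1,whs2)}
  ∪ pre   = {pkg_at(p1,depot), truck_at(t1,whs2)} ∪ {in(p2,t2), truck_at(t2,whs2)}
          = {in(p2,t2), pkg_at(p1,depot), truck_at(t1,whs2), truck_at(t2,whs2)}

== RESULT ==
["in(p2,t2)", "pkg_at(p1,depot)", "truck_at(t1,whs2)", "truck_at(t2,whs2)"]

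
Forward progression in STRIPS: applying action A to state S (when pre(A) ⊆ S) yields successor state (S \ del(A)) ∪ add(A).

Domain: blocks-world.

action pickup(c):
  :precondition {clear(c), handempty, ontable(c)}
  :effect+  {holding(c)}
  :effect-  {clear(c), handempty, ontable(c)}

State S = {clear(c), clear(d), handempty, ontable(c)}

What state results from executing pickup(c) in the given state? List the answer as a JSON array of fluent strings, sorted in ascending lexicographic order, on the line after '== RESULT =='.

Compute (S \ del) ∪ add:
  pre ⊆ S: {clear(c), handempty, ontable(c)} ⊆ S  — applicable
  S \ del = {clear(d)}
  ∪ add   = {clear(d), holding(c)}

== RESULT ==
["clear(d)", "holding(c)"]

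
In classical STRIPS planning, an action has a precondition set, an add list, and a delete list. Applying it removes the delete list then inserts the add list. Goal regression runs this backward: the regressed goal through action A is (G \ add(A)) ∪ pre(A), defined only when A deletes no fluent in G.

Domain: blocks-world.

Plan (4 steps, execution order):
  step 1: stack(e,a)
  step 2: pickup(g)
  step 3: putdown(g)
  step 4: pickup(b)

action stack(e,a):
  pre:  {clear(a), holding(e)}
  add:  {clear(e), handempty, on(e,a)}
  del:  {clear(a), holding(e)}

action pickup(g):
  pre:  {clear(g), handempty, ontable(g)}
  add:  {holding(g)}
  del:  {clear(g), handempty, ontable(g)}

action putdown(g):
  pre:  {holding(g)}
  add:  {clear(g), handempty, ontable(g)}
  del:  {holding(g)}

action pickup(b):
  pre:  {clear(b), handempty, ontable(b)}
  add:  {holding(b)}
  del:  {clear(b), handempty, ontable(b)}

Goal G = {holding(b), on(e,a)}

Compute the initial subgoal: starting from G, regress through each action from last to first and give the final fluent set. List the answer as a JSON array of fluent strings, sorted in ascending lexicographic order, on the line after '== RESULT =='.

Work backward from the goal:
  through step 4 (pickup(b)): drop {holding(b)}, keep {on(e,a)}, require {clear(b), handempty, ontable(b)}
    → {clear(b), handempty, on(e,a), ontable(b)}
  through step 3 (putdown(g)): drop {handempty}, keep {clear(b), on(e,a), ontable(b)}, require {holding(g)}
    → {clear(b), holding(g), on(e,a), ontable(b)}
  through step 2 (pickup(g)): drop {holding(g)}, keep {clear(b), on(e,a), ontable(b)}, require {clear(g), handempty, ontable(g)}
    → {clear(b), clear(g), handempty, on(e,a), ontable(b), ontable(g)}
  through step 1 (stack(e,a)): drop {handempty, on(e,a)}, keep {clear(b), clear(g), ontable(b), ontable(g)}, require {clear(a), holding(e)}
    → {clear(a), clear(b), clear(g), holding(e), ontable(b), ontable(g)}

== RESULT ==
["clear(a)", "clear(b)", "clear(g)", "holding(e)", "ontable(b)", "ontable(g)"]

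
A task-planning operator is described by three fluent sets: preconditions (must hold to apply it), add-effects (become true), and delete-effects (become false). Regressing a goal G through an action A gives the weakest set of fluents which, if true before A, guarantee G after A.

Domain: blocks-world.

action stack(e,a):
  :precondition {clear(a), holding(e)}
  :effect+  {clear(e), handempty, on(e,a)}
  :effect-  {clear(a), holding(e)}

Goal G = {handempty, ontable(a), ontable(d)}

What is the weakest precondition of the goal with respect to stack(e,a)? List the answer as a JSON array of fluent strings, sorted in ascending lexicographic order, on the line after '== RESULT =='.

Compute (G \ add) ∪ pre:
  G ∩ del = {}  (empty — regression defined)
  G \ add = {handempty, ontable(a), ontable(d)} \ {clear(e), handempty, on(e,a)} = {ontable(a), ontable(d)}
  ∪ pre   = {ontable(a), ontable(d)} ∪ {clear(a), holding(e)}
          = {clear(a), holding(e), ontable(a), ontable(d)}

== RESULT ==
["clear(a)", "holding(e)", "ontable(a)", "ontable(d)"]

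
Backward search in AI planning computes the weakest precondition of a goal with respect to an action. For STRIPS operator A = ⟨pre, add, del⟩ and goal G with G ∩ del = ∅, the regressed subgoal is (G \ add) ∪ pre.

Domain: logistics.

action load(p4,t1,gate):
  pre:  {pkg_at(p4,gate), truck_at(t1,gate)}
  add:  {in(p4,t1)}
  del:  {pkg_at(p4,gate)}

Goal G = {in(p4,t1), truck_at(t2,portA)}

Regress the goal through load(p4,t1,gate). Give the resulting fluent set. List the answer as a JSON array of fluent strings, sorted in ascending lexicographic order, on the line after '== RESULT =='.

Regress:
  G ∩ del = {}  (empty — regression defined)
  G \ add = {in(p4,t1), truck_at(t2,portA)} \ {in(p4,t1)} = {truck_at(t2,portA)}
  ∪ pre   = {truck_at(t2,portA)} ∪ {pkg_at(p4,gate), truck_at(t1,gate)}
          = {pkg_at(p4,gate), truck_at(t1,gate), truck_at(t2,portA)}

== RESULT ==
["pkg_at(p4,gate)", "truck_at(t1,gate)", "truck_at(t2,portA)"]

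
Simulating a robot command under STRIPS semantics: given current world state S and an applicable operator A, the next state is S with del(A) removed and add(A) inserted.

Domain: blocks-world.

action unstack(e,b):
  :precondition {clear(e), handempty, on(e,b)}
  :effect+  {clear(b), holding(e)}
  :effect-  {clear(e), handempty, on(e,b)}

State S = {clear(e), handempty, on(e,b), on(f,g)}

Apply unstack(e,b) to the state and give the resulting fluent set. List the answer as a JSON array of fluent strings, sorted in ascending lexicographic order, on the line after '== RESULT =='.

Compute (S \ del) ∪ add:
  pre ⊆ S: {clear(e), handempty, on(e,b)} ⊆ S  — applicable
  S \ del = {on(f,g)}
  ∪ add   = {clear(b), holding(e), on(f,g)}

== RESULT ==
["clear(b)", "holding(e)", "on(f,g)"]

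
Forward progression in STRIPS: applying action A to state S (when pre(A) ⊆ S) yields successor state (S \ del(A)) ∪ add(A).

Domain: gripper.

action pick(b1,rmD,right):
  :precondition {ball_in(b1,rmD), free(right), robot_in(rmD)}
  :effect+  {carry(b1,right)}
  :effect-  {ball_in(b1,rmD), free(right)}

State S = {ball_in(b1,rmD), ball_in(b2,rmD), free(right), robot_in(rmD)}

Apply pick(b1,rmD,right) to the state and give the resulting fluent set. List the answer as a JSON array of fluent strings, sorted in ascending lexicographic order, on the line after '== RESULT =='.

Progress:
  pre ⊆ S: {ball_in(b1,rmD), free(right), robot_in(rmD)} ⊆ S  — applicable
  S \ del = {ball_in(b2,rmD), robot_in(rmD)}
  ∪ add   = {ball_in(b2,rmD), carry(b1,right), robot_in(rmD)}

== RESULT ==
["ball_in(b2,rmD)", "carry(b1,right)", "robot_in(rmD)"]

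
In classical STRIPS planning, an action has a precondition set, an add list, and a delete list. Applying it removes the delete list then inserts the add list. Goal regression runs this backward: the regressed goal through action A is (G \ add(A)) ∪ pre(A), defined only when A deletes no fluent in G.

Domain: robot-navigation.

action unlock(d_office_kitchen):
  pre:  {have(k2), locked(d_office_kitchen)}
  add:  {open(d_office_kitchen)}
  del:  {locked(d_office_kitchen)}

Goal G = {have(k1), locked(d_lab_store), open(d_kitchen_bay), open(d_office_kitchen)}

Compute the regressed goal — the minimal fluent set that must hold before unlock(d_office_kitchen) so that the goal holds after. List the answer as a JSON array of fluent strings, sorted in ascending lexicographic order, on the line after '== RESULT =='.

Regress:
  G ∩ del = {}  (empty — regression defined)
  G \ add = {have(k1), locked(d_lab_store), open(d_kitchen_bay), open(d_office_kitchen)} \ {open(d_office_kitchen)} = {have(k1), locked(d_lab_store), open(d_kitchen_bay)}
  ∪ pre   = {have(k1), locked(d_lab_store), open(d_kitchen_bay)} ∪ {have(k2), locked(d_office_kitchen)}
          = {have(k1), have(k2), locked(d_lab_store), locked(d_office_kitchen), open(d_kitchen_bay)}

== RESULT ==
["have(k1)", "have(k2)", "locked(d_lab_store)", "locked(d_office_kitchen)", "open(d_kitchen_bay)"]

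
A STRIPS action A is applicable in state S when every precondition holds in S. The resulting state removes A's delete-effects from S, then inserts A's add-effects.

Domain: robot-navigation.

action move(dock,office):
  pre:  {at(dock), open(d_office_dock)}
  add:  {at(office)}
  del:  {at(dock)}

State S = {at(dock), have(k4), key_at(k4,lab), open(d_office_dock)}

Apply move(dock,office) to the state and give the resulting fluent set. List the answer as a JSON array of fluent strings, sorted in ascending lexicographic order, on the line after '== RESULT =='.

Compute (S \ del) ∪ add:
  pre ⊆ S: {at(dock), open(d_office_dock)} ⊆ S  — applicable
  S \ del = {have(k4), key_at(k4,lab), open(d_office_dock)}
  ∪ add   = {at(office), have(k4), key_at(k4,lab), open(d_office_dock)}

== RESULT ==
["at(office)", "have(k4)", "key_at(k4,lab)", "open(d_office_dock)"]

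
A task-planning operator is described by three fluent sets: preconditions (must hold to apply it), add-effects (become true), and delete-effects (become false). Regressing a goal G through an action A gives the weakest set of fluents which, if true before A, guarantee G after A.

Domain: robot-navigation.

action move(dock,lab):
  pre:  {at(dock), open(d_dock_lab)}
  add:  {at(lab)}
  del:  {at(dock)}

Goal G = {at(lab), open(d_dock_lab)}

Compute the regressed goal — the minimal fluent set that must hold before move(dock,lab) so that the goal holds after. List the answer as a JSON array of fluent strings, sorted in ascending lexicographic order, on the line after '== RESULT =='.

Regress:
  G ∩ del = {}  (empty — regression defined)
  G \ add = {at(lab), open(d_dock_lab)} \ {at(lab)} = {open(d_dock_lab)}
  ∪ pre   = {open(d_dock_lab)} ∪ {at(dock), open(d_dock_lab)}
          = {at(dock), open(d_dock_lab)}

== RESULT ==
["at(dock)", "open(d_dock_lab)"]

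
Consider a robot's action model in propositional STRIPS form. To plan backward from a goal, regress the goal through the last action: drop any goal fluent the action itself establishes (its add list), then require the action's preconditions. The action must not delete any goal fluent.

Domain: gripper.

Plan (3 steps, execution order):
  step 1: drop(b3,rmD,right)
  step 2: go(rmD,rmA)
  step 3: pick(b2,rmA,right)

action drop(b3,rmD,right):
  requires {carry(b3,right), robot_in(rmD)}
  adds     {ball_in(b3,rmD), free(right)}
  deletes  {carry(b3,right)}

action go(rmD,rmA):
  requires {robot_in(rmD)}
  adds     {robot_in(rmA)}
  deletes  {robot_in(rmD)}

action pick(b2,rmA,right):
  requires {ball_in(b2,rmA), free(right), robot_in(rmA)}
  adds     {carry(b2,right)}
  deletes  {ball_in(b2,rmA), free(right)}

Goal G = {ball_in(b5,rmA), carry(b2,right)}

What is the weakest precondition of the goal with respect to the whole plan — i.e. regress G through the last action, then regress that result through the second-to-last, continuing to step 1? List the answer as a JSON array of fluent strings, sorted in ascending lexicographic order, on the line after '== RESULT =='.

Regress step by step:
  through step 3 (pick(b2,rmA,right)): drop {carry(b2,right)}, keep {ball_in(b5,rmA)}, require {ball_in(b2,rmA), free(right), robot_in(rmA)}
    → {ball_in(b2,rmA), ball_in(b5,rmA), free(right), robot_in(rmA)}
  through step 2 (go(rmD,rmA)): drop {robot_in(rmA)}, keep {ball_in(b2,rmA), ball_in(b5,rmA), free(right)}, require {robot_in(rmD)}
    → {ball_in(b2,rmA), ball_in(b5,rmA), free(right), robot_in(rmD)}
  through step 1 (drop(b3,rmD,right)): drop {free(right)}, keep {ball_in(b2,rmA), ball_in(b5,rmA), robot_in(rmD)}, require {carry(b3,right), robot_in(rmD)}
    → {ball_in(b2,rmA), ball_in(b5,rmA), carry(b3,right), robot_in(rmD)}

== RESULT ==
["ball_in(b2,rmA)", "ball_in(b5,rmA)", "carry(b3,right)", "robot_in(rmD)"]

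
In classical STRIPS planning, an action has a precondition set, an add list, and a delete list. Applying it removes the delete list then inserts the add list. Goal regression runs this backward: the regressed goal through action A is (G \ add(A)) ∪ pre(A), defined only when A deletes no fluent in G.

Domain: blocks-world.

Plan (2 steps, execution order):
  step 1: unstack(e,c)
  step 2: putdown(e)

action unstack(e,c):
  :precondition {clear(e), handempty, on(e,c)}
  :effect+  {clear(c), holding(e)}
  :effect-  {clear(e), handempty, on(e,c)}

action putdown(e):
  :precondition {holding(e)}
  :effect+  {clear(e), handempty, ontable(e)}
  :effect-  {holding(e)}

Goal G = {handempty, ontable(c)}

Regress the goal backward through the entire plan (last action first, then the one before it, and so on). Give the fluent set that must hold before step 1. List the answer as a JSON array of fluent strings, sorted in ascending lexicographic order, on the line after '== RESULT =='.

Work backward from the goal:
  through step 2 (putdown(e)): drop {handempty}, keep {ontable(c)}, require {holding(e)}
    → {holding(e), ontable(c)}
  through step 1 (unstack(e,c)): drop {holding(e)}, keep {ontable(c)}, require {clear(e), handempty, on(e,c)}
    → {clear(e), handempty, on(e,c), ontable(c)}

== RESULT ==
["clear(e)", "handempty", "on(e,c)", "ontable(c)"]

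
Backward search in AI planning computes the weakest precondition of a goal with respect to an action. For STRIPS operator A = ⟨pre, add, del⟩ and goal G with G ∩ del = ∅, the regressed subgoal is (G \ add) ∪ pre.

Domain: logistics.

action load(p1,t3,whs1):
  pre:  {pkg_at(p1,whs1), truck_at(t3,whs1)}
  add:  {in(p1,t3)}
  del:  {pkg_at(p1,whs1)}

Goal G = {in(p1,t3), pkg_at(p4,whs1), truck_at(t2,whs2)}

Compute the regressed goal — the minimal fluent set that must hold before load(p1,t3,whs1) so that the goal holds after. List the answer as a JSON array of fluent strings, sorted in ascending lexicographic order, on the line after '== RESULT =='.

Compute (G \ add) ∪ pre:
  G ∩ del = {}  (empty — regression defined)
  G \ add = {in(p1,t3), pkg_at(p4,whs1), truck_at(t2,whs2)} \ {in(p1,t3)} = {pkg_at(p4,whs1), truck_at(t2,whs2)}
  ∪ pre   = {pkg_at(p4,whs1), truck_at(t2,whs2)} ∪ {pkg_at(p1,whs1), truck_at(t3,whs1)}
          = {pkg_at(p1,whs1), pkg_at(p4,whs1), truck_at(t2,whs2), truck_at(t3,whs1)}

== RESULT ==
["pkg_at(p1,whs1)", "pkg_at(p4,whs1)", "truck_at(t2,whs2)", "truck_at(t3,whs1)"]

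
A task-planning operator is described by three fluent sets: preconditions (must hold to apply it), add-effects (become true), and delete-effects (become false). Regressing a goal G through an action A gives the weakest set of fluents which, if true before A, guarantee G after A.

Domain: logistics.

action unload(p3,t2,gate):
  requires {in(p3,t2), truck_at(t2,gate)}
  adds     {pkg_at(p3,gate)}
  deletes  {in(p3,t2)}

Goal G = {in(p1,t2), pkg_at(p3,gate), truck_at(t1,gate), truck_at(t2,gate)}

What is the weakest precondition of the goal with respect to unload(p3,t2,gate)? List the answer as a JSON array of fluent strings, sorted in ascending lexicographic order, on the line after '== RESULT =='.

Regress:
  G ∩ del = {}  (empty — regression defined)
  G \ add = {in(p1,t2), pkg_at(p3,gate), truck_at(t1,gate), truck_at(t2,gate)} \ {pkg_at(p3,gate)} = {in(p1,t2), truck_at(t1,gate), truck_at(t2,gate)}
  ∪ pre   = {in(p1,t2), truck_at(t1,gate), truck_at(t2,gate)} ∪ {in(p3,t2), truck_at(t2,gate)}
          = {in(p1,t2), in(p3,t2), truck_at(t1,gate), truck_at(t2,gate)}

== RESULT ==
["in(p1,t2)", "in(p3,t2)", "truck_at(t1,gate)", "truck_at(t2,gate)"]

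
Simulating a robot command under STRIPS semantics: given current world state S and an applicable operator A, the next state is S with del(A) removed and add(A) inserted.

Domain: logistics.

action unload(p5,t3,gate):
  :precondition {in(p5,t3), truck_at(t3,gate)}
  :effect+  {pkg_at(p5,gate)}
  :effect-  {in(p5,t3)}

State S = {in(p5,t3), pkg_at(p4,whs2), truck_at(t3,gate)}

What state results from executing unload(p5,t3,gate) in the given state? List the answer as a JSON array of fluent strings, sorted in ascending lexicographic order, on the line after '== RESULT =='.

Progress:
  pre ⊆ S: {in(p5,t3), truck_at(t3,gate)} ⊆ S  — applicable
  S \ del = {pkg_at(p4,whs2), truck_at(t3,gate)}
  ∪ add   = {pkg_at(p4,whs2), pkg_at(p5,gate), truck_at(t3,gate)}

== RESULT ==
["pkg_at(p4,whs2)", "pkg_at(p5,gate)", "truck_at(t3,gate)"]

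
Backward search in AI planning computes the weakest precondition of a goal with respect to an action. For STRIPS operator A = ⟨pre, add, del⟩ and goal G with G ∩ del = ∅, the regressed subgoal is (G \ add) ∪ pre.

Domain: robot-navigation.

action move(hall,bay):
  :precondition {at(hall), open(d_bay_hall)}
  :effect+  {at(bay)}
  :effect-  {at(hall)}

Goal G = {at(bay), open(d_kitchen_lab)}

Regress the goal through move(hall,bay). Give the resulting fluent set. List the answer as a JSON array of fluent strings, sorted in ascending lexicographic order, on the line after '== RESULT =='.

Compute (G \ add) ∪ pre:
  G ∩ del = {}  (empty — regression defined)
  G \ add = {at(bay), open(d_kitchen_lab)} \ {at(bay)} = {open(d_kitchen_lab)}
  ∪ pre   = {open(d_kitchen_lab)} ∪ {at(hall), open(d_bay_hall)}
          = {at(hall), open(d_bay_hall), open(d_kitchen_lab)}

== RESULT ==
["at(hall)", "open(d_bay_hall)", "open(d_kitchen_lab)"]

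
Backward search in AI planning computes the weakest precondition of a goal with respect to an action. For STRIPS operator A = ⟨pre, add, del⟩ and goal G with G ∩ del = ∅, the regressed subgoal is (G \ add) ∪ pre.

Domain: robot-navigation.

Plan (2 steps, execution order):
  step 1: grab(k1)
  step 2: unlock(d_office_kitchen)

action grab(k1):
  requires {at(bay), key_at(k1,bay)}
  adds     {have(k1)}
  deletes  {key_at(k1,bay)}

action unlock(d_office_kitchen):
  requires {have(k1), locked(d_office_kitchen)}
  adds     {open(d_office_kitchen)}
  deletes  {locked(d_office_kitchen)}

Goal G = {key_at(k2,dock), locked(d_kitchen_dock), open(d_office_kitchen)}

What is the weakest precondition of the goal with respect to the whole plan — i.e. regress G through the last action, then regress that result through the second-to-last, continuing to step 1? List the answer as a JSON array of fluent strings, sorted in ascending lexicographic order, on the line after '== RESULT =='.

Regress step by step:
  through step 2 (unlock(d_office_kitchen)): drop {open(d_office_kitchen)}, keep {key_at(k2,dock), locked(d_kitchen_dock)}, require {have(k1), locked(d_office_kitchen)}
    → {have(k1), key_at(k2,dock), locked(d_kitchen_dock), locked(d_office_kitchen)}
  through step 1 (grab(k1)): drop {have(k1)}, keep {key_at(k2,dock), locked(d_kitchen_dock), locked(d_office_kitchen)}, require {at(bay), key_at(k1,bay)}
    → {at(bay), key_at(k1,bay), key_at(k2,dock), locked(d_kitchen_dock), locked(d_office_kitchen)}

== RESULT ==
["at(bay)", "key_at(k1,bay)", "key_at(k2,dock)", "locked(d_kitchen_dock)", "locked(d_office_kitchen)"]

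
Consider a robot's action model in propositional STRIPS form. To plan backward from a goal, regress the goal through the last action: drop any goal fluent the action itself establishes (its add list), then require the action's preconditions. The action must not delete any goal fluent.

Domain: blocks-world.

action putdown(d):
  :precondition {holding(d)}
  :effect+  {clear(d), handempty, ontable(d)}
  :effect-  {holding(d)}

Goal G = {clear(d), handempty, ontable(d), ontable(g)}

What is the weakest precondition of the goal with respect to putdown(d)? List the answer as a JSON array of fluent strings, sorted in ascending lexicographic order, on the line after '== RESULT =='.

Compute (G \ add) ∪ pre:
  G ∩ del = {}  (empty — regression defined)
  G \ add = {clear(d), handempty, ontable(d), ontable(g)} \ {clear(d), handempty, ontable(d)} = {ontable(g)}
  ∪ pre   = {ontable(g)} ∪ {holding(d)}
          = {holding(d), ontable(g)}

== RESULT ==
["holding(d)", "ontable(g)"]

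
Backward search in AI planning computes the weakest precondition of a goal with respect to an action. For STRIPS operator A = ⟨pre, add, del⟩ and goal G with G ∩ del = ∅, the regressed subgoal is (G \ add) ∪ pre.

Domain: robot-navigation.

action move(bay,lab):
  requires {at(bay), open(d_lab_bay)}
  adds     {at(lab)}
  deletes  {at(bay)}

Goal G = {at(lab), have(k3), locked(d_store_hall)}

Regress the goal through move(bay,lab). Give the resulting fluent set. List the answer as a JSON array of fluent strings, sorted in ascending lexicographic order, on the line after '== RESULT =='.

Regress:
  G ∩ del = {}  (empty — regression defined)
  G \ add = {at(lab), have(k3), locked(d_store_hall)} \ {at(lab)} = {have(k3), locked(d_store_hall)}
  ∪ pre   = {have(k3), locked(d_store_hall)} ∪ {at(bay), open(d_lab_bay)}
          = {at(bay), have(k3), locked(d_store_hall), open(d_lab_bay)}

== RESULT ==
["at(bay)", "have(k3)", "locked(d_store_hall)", "open(d_lab_bay)"]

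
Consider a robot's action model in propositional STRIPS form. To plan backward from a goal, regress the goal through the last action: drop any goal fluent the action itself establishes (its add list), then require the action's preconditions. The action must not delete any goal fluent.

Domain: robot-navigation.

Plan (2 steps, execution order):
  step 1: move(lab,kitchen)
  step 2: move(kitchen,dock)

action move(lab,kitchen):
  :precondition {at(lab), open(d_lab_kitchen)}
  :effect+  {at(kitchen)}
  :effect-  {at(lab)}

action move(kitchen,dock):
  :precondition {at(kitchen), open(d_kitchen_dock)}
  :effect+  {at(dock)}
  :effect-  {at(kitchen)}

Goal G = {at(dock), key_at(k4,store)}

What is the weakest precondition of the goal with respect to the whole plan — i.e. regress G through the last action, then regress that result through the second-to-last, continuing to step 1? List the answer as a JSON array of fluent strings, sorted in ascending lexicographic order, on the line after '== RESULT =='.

Regress step by step:
  through step 2 (move(kitchen,dock)): drop {at(dock)}, keep {key_at(k4,store)}, require {at(kitchen), open(d_kitchen_dock)}
    → {at(kitchen), key_at(k4,store), open(d_kitchen_dock)}
  through step 1 (move(lab,kitchen)): drop {at(kitchen)}, keep {key_at(k4,store), open(d_kitchen_dock)}, require {at(lab), open(d_lab_kitchen)}
    → {at(lab), key_at(k4,store), open(d_kitchen_dock), open(d_lab_kitchen)}

== RESULT ==
["at(lab)", "key_at(k4,store)", "open(d_kitchen_dock)", "open(d_lab_kitchen)"]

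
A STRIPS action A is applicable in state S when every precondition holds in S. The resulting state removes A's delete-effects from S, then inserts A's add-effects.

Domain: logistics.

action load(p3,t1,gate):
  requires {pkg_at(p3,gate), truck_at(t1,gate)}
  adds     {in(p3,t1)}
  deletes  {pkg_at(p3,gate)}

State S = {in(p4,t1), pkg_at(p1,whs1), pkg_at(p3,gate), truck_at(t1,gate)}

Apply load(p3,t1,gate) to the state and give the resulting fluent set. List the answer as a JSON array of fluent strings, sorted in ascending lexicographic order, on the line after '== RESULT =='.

Compute (S \ del) ∪ add:
  pre ⊆ S: {pkg_at(p3,gate), truck_at(t1,gate)} ⊆ S  — applicable
  S \ del = {in(p4,t1), pkg_at(p1,whs1), truck_at(t1,gate)}
  ∪ add   = {in(p3,t1), in(p4,t1), pkg_at(p1,whs1), truck_at(t1,gate)}

== RESULT ==
["in(p3,t1)", "in(p4,t1)", "pkg_at(p1,whs1)", "truck_at(t1,gate)"]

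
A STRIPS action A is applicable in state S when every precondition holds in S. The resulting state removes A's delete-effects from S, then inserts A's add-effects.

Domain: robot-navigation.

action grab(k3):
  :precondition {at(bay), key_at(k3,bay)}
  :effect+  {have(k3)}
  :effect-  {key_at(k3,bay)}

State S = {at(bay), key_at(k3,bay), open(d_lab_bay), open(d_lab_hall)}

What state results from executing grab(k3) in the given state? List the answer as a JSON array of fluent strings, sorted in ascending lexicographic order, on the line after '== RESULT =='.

Progress:
  pre ⊆ S: {at(bay), key_at(k3,bay)} ⊆ S  — applicable
  S \ del = {at(bay), open(d_lab_bay), open(d_lab_hall)}
  ∪ add   = {at(bay), have(k3), open(d_lab_bay), open(d_lab_hall)}

== RESULT ==
["at(bay)", "have(k3)", "open(d_lab_bay)", "open(d_lab_hall)"]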